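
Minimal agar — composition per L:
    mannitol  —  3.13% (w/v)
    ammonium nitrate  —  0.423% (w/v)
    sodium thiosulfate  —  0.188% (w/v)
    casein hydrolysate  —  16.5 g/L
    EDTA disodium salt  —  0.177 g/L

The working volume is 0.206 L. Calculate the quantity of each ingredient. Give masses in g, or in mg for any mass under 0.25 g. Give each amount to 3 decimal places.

mannitol 6.448 g; ammonium nitrate 0.871 g; sodium thiosulfate 0.387 g; casein hydrolysate 3.399 g; EDTA disodium salt 36.462 mg

Working volume: 0.206 L.
mannitol: 3.13% w/v = 31.3 g/L → 31.3 × 0.206 L = 6.448 g
ammonium nitrate: 0.423% w/v = 4.23 g/L → 4.23 × 0.206 L = 0.871 g
sodium thiosulfate: 0.188% w/v = 1.88 g/L → 1.88 × 0.206 L = 0.387 g
casein hydrolysate: 16.5 g/L × 0.206 L = 3.399 g
EDTA disodium salt: 0.177 g/L × 0.206 L = 0.036462 g = 36.462 mg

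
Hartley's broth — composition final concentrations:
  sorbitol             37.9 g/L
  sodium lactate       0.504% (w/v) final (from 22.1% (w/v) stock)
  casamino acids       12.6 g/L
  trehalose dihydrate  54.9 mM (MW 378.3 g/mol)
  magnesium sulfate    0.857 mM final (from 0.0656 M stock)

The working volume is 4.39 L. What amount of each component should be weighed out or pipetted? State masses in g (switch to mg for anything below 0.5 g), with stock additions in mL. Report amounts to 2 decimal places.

Working volume: 4.39 L.
sorbitol: 37.9 g/L × 4.39 L = 166.38 g
sodium lactate: V = C2·V2/C1 = 0.504% ÷ 22.1% × 4390 mL = 100.12 mL
casamino acids: 12.6 g/L × 4.39 L = 55.31 g
trehalose dihydrate: 54.9 mmol/L × 378.3 g/mol × 4.39 L ÷ 1000 = 91.17 g
magnesium sulfate: V = C2·V2/C1 = 0.857 mM × 4390 mL ÷ 65.6 mM = 57.35 mL

sorbitol 166.38 g; sodium lactate 100.12 mL; casamino acids 55.31 g; trehalose dihydrate 91.17 g; magnesium sulfate 57.35 mL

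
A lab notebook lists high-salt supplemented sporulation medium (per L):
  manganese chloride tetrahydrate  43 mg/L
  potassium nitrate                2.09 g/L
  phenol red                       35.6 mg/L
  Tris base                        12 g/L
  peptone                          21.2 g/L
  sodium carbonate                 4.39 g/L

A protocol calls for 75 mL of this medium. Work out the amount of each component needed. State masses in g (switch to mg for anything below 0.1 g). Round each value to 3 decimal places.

manganese chloride tetrahydrate 3.225 mg; potassium nitrate 0.157 g; phenol red 2.670 mg; Tris base 0.900 g; peptone 1.590 g; sodium carbonate 0.329 g

Target volume = 75 mL = 0.075 L.
manganese chloride tetrahydrate: 43 mg/L × 0.075 L = 3.225 mg
potassium nitrate: 2.09 g/L × 0.075 L = 0.157 g
phenol red: 35.6 mg/L × 0.075 L = 2.670 mg
Tris base: 12 g/L × 0.075 L = 0.900 g
peptone: 21.2 g/L × 0.075 L = 1.590 g
sodium carbonate: 4.39 g/L × 0.075 L = 0.329 g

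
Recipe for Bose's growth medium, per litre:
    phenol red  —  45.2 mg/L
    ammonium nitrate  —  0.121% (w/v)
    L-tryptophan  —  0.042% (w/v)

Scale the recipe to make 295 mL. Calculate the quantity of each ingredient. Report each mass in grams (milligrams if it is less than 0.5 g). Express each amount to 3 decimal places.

Working volume: 295 mL = 0.295 L.
phenol red: 45.2 mg/L × 0.295 L = 13.334 mg
ammonium nitrate: 0.121 g per 100 mL × 295 mL ÷ 100 = 0.35695 g = 356.950 mg
L-tryptophan: 0.042 g per 100 mL × 295 mL ÷ 100 = 0.1239 g = 123.900 mg

phenol red 13.334 mg; ammonium nitrate 356.950 mg; L-tryptophan 123.900 mg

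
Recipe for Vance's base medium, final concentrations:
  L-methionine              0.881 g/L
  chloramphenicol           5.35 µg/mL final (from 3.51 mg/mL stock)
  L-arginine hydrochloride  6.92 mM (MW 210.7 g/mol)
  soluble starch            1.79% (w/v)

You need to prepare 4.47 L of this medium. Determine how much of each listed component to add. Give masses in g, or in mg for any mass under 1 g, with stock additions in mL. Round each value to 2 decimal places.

Scale factor relative to 1 L: 4.47.
L-methionine: 0.881 g/L × 4.47 L = 3.94 g
chloramphenicol: V = C2·V2/C1 = 5.35 µg/mL × 4470 mL ÷ 3510 µg/mL = 6.81 mL
L-arginine hydrochloride: 6.92 mmol/L × 210.7 g/mol × 4.47 L ÷ 1000 = 6.52 g
soluble starch: 1.79% w/v = 17.9 g/L → 17.9 × 4.47 L = 80.01 g

L-methionine 3.94 g; chloramphenicol 6.81 mL; L-arginine hydrochloride 6.52 g; soluble starch 80.01 g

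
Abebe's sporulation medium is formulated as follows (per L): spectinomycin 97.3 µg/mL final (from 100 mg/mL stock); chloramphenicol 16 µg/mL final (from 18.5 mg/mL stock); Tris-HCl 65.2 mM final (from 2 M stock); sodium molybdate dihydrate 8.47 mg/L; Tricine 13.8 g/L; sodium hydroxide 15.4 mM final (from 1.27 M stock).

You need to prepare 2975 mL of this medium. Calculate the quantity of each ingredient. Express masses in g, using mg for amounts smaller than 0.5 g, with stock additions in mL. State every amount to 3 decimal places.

Target volume = 2975 mL = 2.975 L.
spectinomycin: C1V1 = C2V2 → 97.3 µg/mL × 2975 mL ÷ 100000 µg/mL = 2.895 mL
chloramphenicol: V = C2·V2/C1 = 16 µg/mL × 2975 mL ÷ 18500 µg/mL = 2.573 mL
Tris-HCl: C1V1 = C2V2 → 65.2 mM × 2975 mL ÷ 2000 mM = 96.985 mL
sodium molybdate dihydrate: 8.47 mg/L × 2.975 L = 25.198 mg
Tricine: 13.8 g/L × 2.975 L = 41.055 g
sodium hydroxide: C1V1 = C2V2 → 15.4 mM × 2975 mL ÷ 1270 mM = 36.075 mL

spectinomycin 2.895 mL; chloramphenicol 2.573 mL; Tris-HCl 96.985 mL; sodium molybdate dihydrate 25.198 mg; Tricine 41.055 g; sodium hydroxide 36.075 mL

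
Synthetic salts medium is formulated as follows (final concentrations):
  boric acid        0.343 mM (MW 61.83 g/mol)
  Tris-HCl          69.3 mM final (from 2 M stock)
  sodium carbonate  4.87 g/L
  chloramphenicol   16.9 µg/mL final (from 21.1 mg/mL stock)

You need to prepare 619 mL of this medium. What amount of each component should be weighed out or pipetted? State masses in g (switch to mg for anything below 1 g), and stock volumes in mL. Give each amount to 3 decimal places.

boric acid 13.128 mg; Tris-HCl 21.448 mL; sodium carbonate 3.015 g; chloramphenicol 0.496 mL

Target volume = 619 mL = 0.619 L.
boric acid: 0.343 mmol/L × 61.83 mg/mmol × 0.619 L = 13.128 mg
Tris-HCl: dilute stock: 69.3 mM × 619 mL ÷ 2000 mM = 21.448 mL
sodium carbonate: 4.87 g/L × 0.619 L = 3.015 g
chloramphenicol: V = C2·V2/C1 = 16.9 µg/mL × 619 mL ÷ 21100 µg/mL = 0.496 mL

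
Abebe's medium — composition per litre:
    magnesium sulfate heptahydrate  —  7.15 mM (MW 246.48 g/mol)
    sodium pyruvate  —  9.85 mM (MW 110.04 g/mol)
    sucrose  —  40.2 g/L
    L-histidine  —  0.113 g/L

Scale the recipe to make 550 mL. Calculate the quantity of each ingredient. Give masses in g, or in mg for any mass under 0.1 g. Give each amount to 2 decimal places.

Working volume: 550 mL = 0.55 L.
magnesium sulfate heptahydrate: 7.15 mmol/L × 246.48 g/mol × 0.55 L ÷ 1000 = 0.97 g
sodium pyruvate: 9.85 mmol/L × 110.04 g/mol × 0.55 L ÷ 1000 = 0.60 g
sucrose: 40.2 g/L × 0.55 L = 22.11 g
L-histidine: 0.113 g/L × 0.55 L = 0.06215 g = 62.15 mg

magnesium sulfate heptahydrate 0.97 g; sodium pyruvate 0.60 g; sucrose 22.11 g; L-histidine 62.15 mg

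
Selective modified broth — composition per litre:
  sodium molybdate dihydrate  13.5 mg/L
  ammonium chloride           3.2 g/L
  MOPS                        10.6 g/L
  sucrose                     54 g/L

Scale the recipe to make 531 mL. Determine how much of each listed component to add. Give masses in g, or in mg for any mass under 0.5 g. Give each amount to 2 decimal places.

Scale factor relative to 1 L: 0.531.
sodium molybdate dihydrate: 13.5 mg/L × 0.531 L = 7.17 mg
ammonium chloride: 3.2 g/L × 0.531 L = 1.70 g
MOPS: 10.6 g/L × 0.531 L = 5.63 g
sucrose: 54 g/L × 0.531 L = 28.67 g

sodium molybdate dihydrate 7.17 mg; ammonium chloride 1.70 g; MOPS 5.63 g; sucrose 28.67 g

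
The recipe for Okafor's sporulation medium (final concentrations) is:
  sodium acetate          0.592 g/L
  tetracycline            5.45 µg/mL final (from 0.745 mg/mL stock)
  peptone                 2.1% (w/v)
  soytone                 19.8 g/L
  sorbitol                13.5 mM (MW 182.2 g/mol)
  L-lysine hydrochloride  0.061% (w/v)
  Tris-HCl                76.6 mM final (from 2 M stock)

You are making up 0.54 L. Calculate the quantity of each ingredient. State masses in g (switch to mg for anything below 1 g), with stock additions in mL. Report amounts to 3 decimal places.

sodium acetate 319.680 mg; tetracycline 3.950 mL; peptone 11.340 g; soytone 10.692 g; sorbitol 1.328 g; L-lysine hydrochloride 329.400 mg; Tris-HCl 20.682 mL

Scale factor relative to 1 L: 0.54.
sodium acetate: 0.592 g/L × 0.54 L = 0.31968 g = 319.680 mg
tetracycline: dilute stock: 5.45 µg/mL × 540 mL ÷ 745 µg/mL = 3.950 mL
peptone: 2.1 g per 100 mL × 540 mL ÷ 100 = 11.340 g
soytone: 19.8 g/L × 0.54 L = 10.692 g
sorbitol: 13.5 mmol/L × 182.2 g/mol × 0.54 L ÷ 1000 = 1.328 g
L-lysine hydrochloride: 0.061 g per 100 mL × 540 mL ÷ 100 = 0.3294 g = 329.400 mg
Tris-HCl: V = C2·V2/C1 = 76.6 mM × 540 mL ÷ 2000 mM = 20.682 mL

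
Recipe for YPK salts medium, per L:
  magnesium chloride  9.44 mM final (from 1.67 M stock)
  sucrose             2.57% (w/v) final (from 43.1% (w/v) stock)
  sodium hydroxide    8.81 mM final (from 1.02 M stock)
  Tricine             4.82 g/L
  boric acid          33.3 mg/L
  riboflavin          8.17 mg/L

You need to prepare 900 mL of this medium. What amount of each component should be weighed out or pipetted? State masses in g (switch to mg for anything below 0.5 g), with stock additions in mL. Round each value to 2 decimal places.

Target volume = 900 mL = 0.9 L.
magnesium chloride: C1V1 = C2V2 → 9.44 mM × 900 mL ÷ 1670 mM = 5.09 mL
sucrose: dilute stock: 2.57% ÷ 43.1% × 900 mL = 53.67 mL
sodium hydroxide: C1V1 = C2V2 → 8.81 mM × 900 mL ÷ 1020 mM = 7.77 mL
Tricine: 4.82 g/L × 0.9 L = 4.34 g
boric acid: 33.3 mg/L × 0.9 L = 29.97 mg
riboflavin: 8.17 mg/L × 0.9 L = 7.35 mg

magnesium chloride 5.09 mL; sucrose 53.67 mL; sodium hydroxide 7.77 mL; Tricine 4.34 g; boric acid 29.97 mg; riboflavin 7.35 mg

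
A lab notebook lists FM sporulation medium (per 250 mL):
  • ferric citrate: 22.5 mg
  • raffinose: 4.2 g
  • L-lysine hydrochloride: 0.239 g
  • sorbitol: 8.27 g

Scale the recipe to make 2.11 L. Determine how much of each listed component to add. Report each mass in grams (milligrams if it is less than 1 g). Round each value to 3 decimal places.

ferric citrate 189.900 mg; raffinose 35.448 g; L-lysine hydrochloride 2.017 g; sorbitol 69.799 g

Ratio of target to recipe volume: 2110 / 250 = 8.44.
ferric citrate: 22.5 mg × (2110 mL / 250 mL) = 189.900 mg
raffinose: 4.2 g × (2110 mL / 250 mL) = 35.448 g
L-lysine hydrochloride: 0.239 g × (2110 mL / 250 mL) = 2.017 g
sorbitol: 8.27 g × (2110 mL / 250 mL) = 69.799 g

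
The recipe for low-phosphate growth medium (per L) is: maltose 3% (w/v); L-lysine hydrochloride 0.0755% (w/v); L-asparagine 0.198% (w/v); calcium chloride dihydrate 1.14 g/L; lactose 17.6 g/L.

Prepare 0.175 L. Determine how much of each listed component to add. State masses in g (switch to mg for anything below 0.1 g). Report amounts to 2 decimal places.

Scale factor relative to 1 L: 0.175.
maltose: 3 g per 100 mL × 175 mL ÷ 100 = 5.25 g
L-lysine hydrochloride: 0.0755% w/v = 0.755 g/L → 0.755 × 0.175 L = 0.13 g
L-asparagine: 0.198% w/v = 1.98 g/L → 1.98 × 0.175 L = 0.35 g
calcium chloride dihydrate: 1.14 g/L × 0.175 L = 0.20 g
lactose: 17.6 g/L × 0.175 L = 3.08 g

maltose 5.25 g; L-lysine hydrochloride 0.13 g; L-asparagine 0.35 g; calcium chloride dihydrate 0.20 g; lactose 3.08 g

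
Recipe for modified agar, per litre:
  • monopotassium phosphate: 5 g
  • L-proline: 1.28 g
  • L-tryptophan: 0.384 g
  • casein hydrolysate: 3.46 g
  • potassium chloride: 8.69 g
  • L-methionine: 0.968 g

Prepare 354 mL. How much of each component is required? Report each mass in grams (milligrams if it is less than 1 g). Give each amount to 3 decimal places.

monopotassium phosphate 1.770 g; L-proline 453.120 mg; L-tryptophan 135.936 mg; casein hydrolysate 1.225 g; potassium chloride 3.076 g; L-methionine 342.672 mg

Scale factor = 354 mL / 1000 mL = 0.354.
monopotassium phosphate: 5 g × (354 mL / 1000 mL) = 1.770 g
L-proline: 1.28 g × (354 mL / 1000 mL) = 0.45312 g = 453.120 mg
L-tryptophan: 0.384 g × (354 mL / 1000 mL) = 0.135936 g = 135.936 mg
casein hydrolysate: 3.46 g × (354 mL / 1000 mL) = 1.225 g
potassium chloride: 8.69 g × (354 mL / 1000 mL) = 3.076 g
L-methionine: 0.968 g × (354 mL / 1000 mL) = 0.342672 g = 342.672 mg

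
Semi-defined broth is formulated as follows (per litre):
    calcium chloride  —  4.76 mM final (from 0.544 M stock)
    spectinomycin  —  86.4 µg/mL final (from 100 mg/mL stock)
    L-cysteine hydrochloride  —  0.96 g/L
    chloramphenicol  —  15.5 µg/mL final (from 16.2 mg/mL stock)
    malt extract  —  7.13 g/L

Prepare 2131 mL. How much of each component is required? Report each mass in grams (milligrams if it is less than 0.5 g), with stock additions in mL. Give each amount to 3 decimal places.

calcium chloride 18.646 mL; spectinomycin 1.841 mL; L-cysteine hydrochloride 2.046 g; chloramphenicol 2.039 mL; malt extract 15.194 g

Target volume = 2131 mL = 2.131 L.
calcium chloride: V = C2·V2/C1 = 4.76 mM × 2131 mL ÷ 544 mM = 18.646 mL
spectinomycin: C1V1 = C2V2 → 86.4 µg/mL × 2131 mL ÷ 100000 µg/mL = 1.841 mL
L-cysteine hydrochloride: 0.96 g/L × 2.131 L = 2.046 g
chloramphenicol: V = C2·V2/C1 = 15.5 µg/mL × 2131 mL ÷ 16200 µg/mL = 2.039 mL
malt extract: 7.13 g/L × 2.131 L = 15.194 g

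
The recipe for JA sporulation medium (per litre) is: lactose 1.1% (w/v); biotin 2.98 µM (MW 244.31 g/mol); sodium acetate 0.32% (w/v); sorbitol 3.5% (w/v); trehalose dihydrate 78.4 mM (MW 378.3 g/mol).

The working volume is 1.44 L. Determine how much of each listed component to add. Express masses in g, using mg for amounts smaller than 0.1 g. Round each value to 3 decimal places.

Scale factor relative to 1 L: 1.44.
lactose: 1.1 g per 100 mL × 1440 mL ÷ 100 = 15.840 g
biotin: 2.98 µmol/L × 244.31 g/mol × 1.44 L ÷ 1000 = 1.048 mg
sodium acetate: 0.32% w/v = 3.2 g/L → 3.2 × 1.44 L = 4.608 g
sorbitol: 3.5% w/v = 35 g/L → 35 × 1.44 L = 50.400 g
trehalose dihydrate: 78.4 mmol/L × 378.3 g/mol × 1.44 L ÷ 1000 = 42.709 g

lactose 15.840 g; biotin 1.048 mg; sodium acetate 4.608 g; sorbitol 50.400 g; trehalose dihydrate 42.709 g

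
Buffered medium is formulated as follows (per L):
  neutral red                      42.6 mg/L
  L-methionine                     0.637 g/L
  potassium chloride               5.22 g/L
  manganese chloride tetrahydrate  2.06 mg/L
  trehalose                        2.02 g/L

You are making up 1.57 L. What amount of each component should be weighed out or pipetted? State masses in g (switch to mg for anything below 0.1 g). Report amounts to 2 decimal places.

neutral red 66.88 mg; L-methionine 1.00 g; potassium chloride 8.20 g; manganese chloride tetrahydrate 3.23 mg; trehalose 3.17 g

Scale factor relative to 1 L: 1.57.
neutral red: 42.6 mg/L × 1.57 L = 66.88 mg
L-methionine: 0.637 g/L × 1.57 L = 1.00 g
potassium chloride: 5.22 g/L × 1.57 L = 8.20 g
manganese chloride tetrahydrate: 2.06 mg/L × 1.57 L = 3.23 mg
trehalose: 2.02 g/L × 1.57 L = 3.17 g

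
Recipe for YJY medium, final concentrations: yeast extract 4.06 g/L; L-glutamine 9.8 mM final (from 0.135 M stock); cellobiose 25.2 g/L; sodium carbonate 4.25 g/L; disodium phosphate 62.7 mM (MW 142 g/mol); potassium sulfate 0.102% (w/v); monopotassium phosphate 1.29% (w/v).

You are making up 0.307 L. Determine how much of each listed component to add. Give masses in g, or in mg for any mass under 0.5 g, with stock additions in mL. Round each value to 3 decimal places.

Scale factor relative to 1 L: 0.307.
yeast extract: 4.06 g/L × 0.307 L = 1.246 g
L-glutamine: V = C2·V2/C1 = 9.8 mM × 307 mL ÷ 135 mM = 22.286 mL
cellobiose: 25.2 g/L × 0.307 L = 7.736 g
sodium carbonate: 4.25 g/L × 0.307 L = 1.305 g
disodium phosphate: 62.7 mmol/L × 142 g/mol × 0.307 L ÷ 1000 = 2.733 g
potassium sulfate: 0.102 g per 100 mL × 307 mL ÷ 100 = 0.31314 g = 313.140 mg
monopotassium phosphate: 1.29 g per 100 mL × 307 mL ÷ 100 = 3.960 g

yeast extract 1.246 g; L-glutamine 22.286 mL; cellobiose 7.736 g; sodium carbonate 1.305 g; disodium phosphate 2.733 g; potassium sulfate 313.140 mg; monopotassium phosphate 3.960 g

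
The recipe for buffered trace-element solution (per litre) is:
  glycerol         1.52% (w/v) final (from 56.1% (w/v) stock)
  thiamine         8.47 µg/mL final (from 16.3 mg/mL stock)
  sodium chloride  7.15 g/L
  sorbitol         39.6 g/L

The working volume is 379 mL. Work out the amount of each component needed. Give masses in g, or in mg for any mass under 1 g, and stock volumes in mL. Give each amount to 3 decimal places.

Working volume: 379 mL = 0.379 L.
glycerol: V = C2·V2/C1 = 1.52% ÷ 56.1% × 379 mL = 10.269 mL
thiamine: dilute stock: 8.47 µg/mL × 379 mL ÷ 16300 µg/mL = 0.197 mL
sodium chloride: 7.15 g/L × 0.379 L = 2.710 g
sorbitol: 39.6 g/L × 0.379 L = 15.008 g

glycerol 10.269 mL; thiamine 0.197 mL; sodium chloride 2.710 g; sorbitol 15.008 g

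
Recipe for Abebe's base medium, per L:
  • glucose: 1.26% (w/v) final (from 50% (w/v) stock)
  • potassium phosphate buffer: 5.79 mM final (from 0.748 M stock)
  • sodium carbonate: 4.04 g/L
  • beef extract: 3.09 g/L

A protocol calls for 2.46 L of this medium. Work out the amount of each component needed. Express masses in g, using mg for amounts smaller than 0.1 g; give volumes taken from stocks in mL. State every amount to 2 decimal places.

Working volume: 2.46 L.
glucose: C1V1 = C2V2 → 1.26% ÷ 50% × 2460 mL = 61.99 mL
potassium phosphate buffer: dilute stock: 5.79 mM × 2460 mL ÷ 748 mM = 19.04 mL
sodium carbonate: 4.04 g/L × 2.46 L = 9.94 g
beef extract: 3.09 g/L × 2.46 L = 7.60 g

glucose 61.99 mL; potassium phosphate buffer 19.04 mL; sodium carbonate 9.94 g; beef extract 7.60 g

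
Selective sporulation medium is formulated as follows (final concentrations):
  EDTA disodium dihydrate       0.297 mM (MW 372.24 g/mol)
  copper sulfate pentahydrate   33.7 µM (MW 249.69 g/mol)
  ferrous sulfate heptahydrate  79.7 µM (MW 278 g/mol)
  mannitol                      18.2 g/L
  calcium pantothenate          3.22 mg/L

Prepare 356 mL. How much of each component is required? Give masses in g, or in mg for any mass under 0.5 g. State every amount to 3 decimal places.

EDTA disodium dihydrate 39.358 mg; copper sulfate pentahydrate 2.996 mg; ferrous sulfate heptahydrate 7.888 mg; mannitol 6.479 g; calcium pantothenate 1.146 mg

Scale factor relative to 1 L: 0.356.
EDTA disodium dihydrate: 0.297 mmol/L × 372.24 mg/mmol × 0.356 L = 39.358 mg
copper sulfate pentahydrate: 33.7 µmol/L × 249.69 g/mol × 0.356 L ÷ 1000 = 2.996 mg
ferrous sulfate heptahydrate: 79.7 µmol/L × 278 g/mol × 0.356 L ÷ 1000 = 7.888 mg
mannitol: 18.2 g/L × 0.356 L = 6.479 g
calcium pantothenate: 3.22 mg/L × 0.356 L = 1.146 mg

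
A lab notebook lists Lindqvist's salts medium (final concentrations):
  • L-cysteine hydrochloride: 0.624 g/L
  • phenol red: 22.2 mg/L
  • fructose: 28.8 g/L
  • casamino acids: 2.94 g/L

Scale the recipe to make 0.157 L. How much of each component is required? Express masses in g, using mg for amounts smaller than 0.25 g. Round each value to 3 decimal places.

L-cysteine hydrochloride 97.968 mg; phenol red 3.485 mg; fructose 4.522 g; casamino acids 0.462 g

Scale factor relative to 1 L: 0.157.
L-cysteine hydrochloride: 0.624 g/L × 0.157 L = 0.097968 g = 97.968 mg
phenol red: 22.2 mg/L × 0.157 L = 3.485 mg
fructose: 28.8 g/L × 0.157 L = 4.522 g
casamino acids: 2.94 g/L × 0.157 L = 0.462 g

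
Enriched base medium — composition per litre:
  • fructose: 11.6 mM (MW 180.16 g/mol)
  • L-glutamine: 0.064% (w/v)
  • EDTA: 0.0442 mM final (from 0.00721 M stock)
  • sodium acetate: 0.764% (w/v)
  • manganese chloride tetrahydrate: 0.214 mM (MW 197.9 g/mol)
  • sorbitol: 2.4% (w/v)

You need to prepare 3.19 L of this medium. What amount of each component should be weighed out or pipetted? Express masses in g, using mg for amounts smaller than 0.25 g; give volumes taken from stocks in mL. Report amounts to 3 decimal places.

Working volume: 3.19 L.
fructose: 11.6 mmol/L × 180.16 g/mol × 3.19 L ÷ 1000 = 6.667 g
L-glutamine: 0.064 g per 100 mL × 3190 mL ÷ 100 = 2.042 g
EDTA: dilute stock: 0.0442 mM × 3190 mL ÷ 7.21 mM = 19.556 mL
sodium acetate: 0.764 g per 100 mL × 3190 mL ÷ 100 = 24.372 g
manganese chloride tetrahydrate: 0.214 mmol/L × 197.9 mg/mmol × 3.19 L = 135.098 mg
sorbitol: 2.4 g per 100 mL × 3190 mL ÷ 100 = 76.560 g

fructose 6.667 g; L-glutamine 2.042 g; EDTA 19.556 mL; sodium acetate 24.372 g; manganese chloride tetrahydrate 135.098 mg; sorbitol 76.560 g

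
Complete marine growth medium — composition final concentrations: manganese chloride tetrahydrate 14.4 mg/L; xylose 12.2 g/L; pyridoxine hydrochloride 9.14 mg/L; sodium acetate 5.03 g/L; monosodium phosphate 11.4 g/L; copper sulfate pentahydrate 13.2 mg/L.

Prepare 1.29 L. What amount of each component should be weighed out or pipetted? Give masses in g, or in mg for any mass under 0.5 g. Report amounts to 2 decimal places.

Working volume: 1.29 L.
manganese chloride tetrahydrate: 14.4 mg/L × 1.29 L = 18.58 mg
xylose: 12.2 g/L × 1.29 L = 15.74 g
pyridoxine hydrochloride: 9.14 mg/L × 1.29 L = 11.79 mg
sodium acetate: 5.03 g/L × 1.29 L = 6.49 g
monosodium phosphate: 11.4 g/L × 1.29 L = 14.71 g
copper sulfate pentahydrate: 13.2 mg/L × 1.29 L = 17.03 mg

manganese chloride tetrahydrate 18.58 mg; xylose 15.74 g; pyridoxine hydrochloride 11.79 mg; sodium acetate 6.49 g; monosodium phosphate 14.71 g; copper sulfate pentahydrate 17.03 mg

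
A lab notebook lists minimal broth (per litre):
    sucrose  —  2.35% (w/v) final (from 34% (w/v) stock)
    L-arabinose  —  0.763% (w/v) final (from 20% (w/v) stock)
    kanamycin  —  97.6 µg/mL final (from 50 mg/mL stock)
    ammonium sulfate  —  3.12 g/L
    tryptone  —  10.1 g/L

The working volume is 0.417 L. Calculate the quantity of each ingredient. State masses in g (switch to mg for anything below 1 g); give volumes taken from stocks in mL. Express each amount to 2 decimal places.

sucrose 28.82 mL; L-arabinose 15.91 mL; kanamycin 0.81 mL; ammonium sulfate 1.30 g; tryptone 4.21 g

Scale factor relative to 1 L: 0.417.
sucrose: V = C2·V2/C1 = 2.35% ÷ 34% × 417 mL = 28.82 mL
L-arabinose: C1V1 = C2V2 → 0.763% ÷ 20% × 417 mL = 15.91 mL
kanamycin: V = C2·V2/C1 = 97.6 µg/mL × 417 mL ÷ 50000 µg/mL = 0.81 mL
ammonium sulfate: 3.12 g/L × 0.417 L = 1.30 g
tryptone: 10.1 g/L × 0.417 L = 4.21 g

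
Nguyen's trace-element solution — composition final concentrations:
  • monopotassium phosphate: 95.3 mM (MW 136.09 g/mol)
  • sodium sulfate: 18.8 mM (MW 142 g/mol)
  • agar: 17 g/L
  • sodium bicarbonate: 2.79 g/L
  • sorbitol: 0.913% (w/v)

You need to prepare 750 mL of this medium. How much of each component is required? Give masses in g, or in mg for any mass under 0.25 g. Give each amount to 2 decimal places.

Scale factor relative to 1 L: 0.75.
monopotassium phosphate: 95.3 mmol/L × 136.09 g/mol × 0.75 L ÷ 1000 = 9.73 g
sodium sulfate: 18.8 mmol/L × 142 g/mol × 0.75 L ÷ 1000 = 2.00 g
agar: 17 g/L × 0.75 L = 12.75 g
sodium bicarbonate: 2.79 g/L × 0.75 L = 2.09 g
sorbitol: 0.913 g per 100 mL × 750 mL ÷ 100 = 6.85 g

monopotassium phosphate 9.73 g; sodium sulfate 2.00 g; agar 12.75 g; sodium bicarbonate 2.09 g; sorbitol 6.85 g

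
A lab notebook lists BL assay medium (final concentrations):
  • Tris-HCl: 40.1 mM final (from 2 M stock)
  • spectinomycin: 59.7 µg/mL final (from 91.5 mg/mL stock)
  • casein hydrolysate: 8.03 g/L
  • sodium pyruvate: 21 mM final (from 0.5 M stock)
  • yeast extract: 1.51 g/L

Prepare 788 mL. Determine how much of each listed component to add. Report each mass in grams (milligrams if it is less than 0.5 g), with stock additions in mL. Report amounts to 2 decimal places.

Working volume: 788 mL = 0.788 L.
Tris-HCl: C1V1 = C2V2 → 40.1 mM × 788 mL ÷ 2000 mM = 15.80 mL
spectinomycin: C1V1 = C2V2 → 59.7 µg/mL × 788 mL ÷ 91500 µg/mL = 0.51 mL
casein hydrolysate: 8.03 g/L × 0.788 L = 6.33 g
sodium pyruvate: C1V1 = C2V2 → 21 mM × 788 mL ÷ 500 mM = 33.10 mL
yeast extract: 1.51 g/L × 0.788 L = 1.19 g

Tris-HCl 15.80 mL; spectinomycin 0.51 mL; casein hydrolysate 6.33 g; sodium pyruvate 33.10 mL; yeast extract 1.19 g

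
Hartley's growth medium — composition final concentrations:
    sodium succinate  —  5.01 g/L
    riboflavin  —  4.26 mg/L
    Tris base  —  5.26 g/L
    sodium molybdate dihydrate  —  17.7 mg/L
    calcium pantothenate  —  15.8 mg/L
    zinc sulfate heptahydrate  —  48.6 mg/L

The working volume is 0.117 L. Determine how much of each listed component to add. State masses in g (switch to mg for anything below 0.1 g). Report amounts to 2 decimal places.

sodium succinate 0.59 g; riboflavin 0.50 mg; Tris base 0.62 g; sodium molybdate dihydrate 2.07 mg; calcium pantothenate 1.85 mg; zinc sulfate heptahydrate 5.69 mg

Scale factor relative to 1 L: 0.117.
sodium succinate: 5.01 g/L × 0.117 L = 0.59 g
riboflavin: 4.26 mg/L × 0.117 L = 0.50 mg
Tris base: 5.26 g/L × 0.117 L = 0.62 g
sodium molybdate dihydrate: 17.7 mg/L × 0.117 L = 2.07 mg
calcium pantothenate: 15.8 mg/L × 0.117 L = 1.85 mg
zinc sulfate heptahydrate: 48.6 mg/L × 0.117 L = 5.69 mg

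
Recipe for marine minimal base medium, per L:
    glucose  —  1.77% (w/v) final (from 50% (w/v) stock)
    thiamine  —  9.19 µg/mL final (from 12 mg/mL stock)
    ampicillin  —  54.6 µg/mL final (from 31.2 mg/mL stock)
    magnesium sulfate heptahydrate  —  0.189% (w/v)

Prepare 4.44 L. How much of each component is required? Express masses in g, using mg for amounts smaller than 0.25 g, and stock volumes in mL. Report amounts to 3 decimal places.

Scale factor relative to 1 L: 4.44.
glucose: C1V1 = C2V2 → 1.77% ÷ 50% × 4440 mL = 157.176 mL
thiamine: C1V1 = C2V2 → 9.19 µg/mL × 4440 mL ÷ 12000 µg/mL = 3.400 mL
ampicillin: V = C2·V2/C1 = 54.6 µg/mL × 4440 mL ÷ 31200 µg/mL = 7.770 mL
magnesium sulfate heptahydrate: 0.189% w/v = 1.89 g/L → 1.89 × 4.44 L = 8.392 g

glucose 157.176 mL; thiamine 3.400 mL; ampicillin 7.770 mL; magnesium sulfate heptahydrate 8.392 g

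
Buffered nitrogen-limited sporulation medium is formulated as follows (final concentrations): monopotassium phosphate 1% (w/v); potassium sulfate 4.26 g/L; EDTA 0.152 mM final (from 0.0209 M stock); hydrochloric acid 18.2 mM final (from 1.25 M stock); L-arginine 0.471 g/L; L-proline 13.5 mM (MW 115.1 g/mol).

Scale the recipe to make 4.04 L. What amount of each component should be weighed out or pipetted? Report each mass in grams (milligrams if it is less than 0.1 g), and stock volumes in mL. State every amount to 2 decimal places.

monopotassium phosphate 40.40 g; potassium sulfate 17.21 g; EDTA 29.38 mL; hydrochloric acid 58.82 mL; L-arginine 1.90 g; L-proline 6.28 g

Working volume: 4.04 L.
monopotassium phosphate: 1 g per 100 mL × 4040 mL ÷ 100 = 40.40 g
potassium sulfate: 4.26 g/L × 4.04 L = 17.21 g
EDTA: dilute stock: 0.152 mM × 4040 mL ÷ 20.9 mM = 29.38 mL
hydrochloric acid: V = C2·V2/C1 = 18.2 mM × 4040 mL ÷ 1250 mM = 58.82 mL
L-arginine: 0.471 g/L × 4.04 L = 1.90 g
L-proline: 13.5 mmol/L × 115.1 g/mol × 4.04 L ÷ 1000 = 6.28 g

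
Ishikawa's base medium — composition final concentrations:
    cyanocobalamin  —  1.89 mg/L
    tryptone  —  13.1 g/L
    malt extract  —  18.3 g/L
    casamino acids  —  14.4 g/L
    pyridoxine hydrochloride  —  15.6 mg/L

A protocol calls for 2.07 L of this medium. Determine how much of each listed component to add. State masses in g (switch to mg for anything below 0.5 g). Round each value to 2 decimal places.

Scale factor relative to 1 L: 2.07.
cyanocobalamin: 1.89 mg/L × 2.07 L = 3.91 mg
tryptone: 13.1 g/L × 2.07 L = 27.12 g
malt extract: 18.3 g/L × 2.07 L = 37.88 g
casamino acids: 14.4 g/L × 2.07 L = 29.81 g
pyridoxine hydrochloride: 15.6 mg/L × 2.07 L = 32.29 mg

cyanocobalamin 3.91 mg; tryptone 27.12 g; malt extract 37.88 g; casamino acids 29.81 g; pyridoxine hydrochloride 32.29 mg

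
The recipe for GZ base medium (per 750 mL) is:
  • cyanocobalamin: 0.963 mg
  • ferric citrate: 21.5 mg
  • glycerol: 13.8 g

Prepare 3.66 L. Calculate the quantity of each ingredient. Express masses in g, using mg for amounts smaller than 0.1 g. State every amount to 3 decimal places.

cyanocobalamin 4.699 mg; ferric citrate 0.105 g; glycerol 67.344 g

Scale factor = 3660 mL / 750 mL = 4.88.
cyanocobalamin: 0.963 mg × (3660 mL / 750 mL) = 4.699 mg
ferric citrate: 21.5 mg × (3660 mL / 750 mL) = 104.92 mg = 0.105 g
glycerol: 13.8 g × (3660 mL / 750 mL) = 67.344 g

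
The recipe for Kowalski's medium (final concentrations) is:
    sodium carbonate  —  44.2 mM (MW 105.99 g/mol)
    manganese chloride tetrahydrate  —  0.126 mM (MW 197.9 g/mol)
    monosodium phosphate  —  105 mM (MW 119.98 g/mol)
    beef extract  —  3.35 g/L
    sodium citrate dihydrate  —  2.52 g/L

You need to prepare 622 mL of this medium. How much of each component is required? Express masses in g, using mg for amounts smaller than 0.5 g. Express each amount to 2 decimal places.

sodium carbonate 2.91 g; manganese chloride tetrahydrate 15.51 mg; monosodium phosphate 7.84 g; beef extract 2.08 g; sodium citrate dihydrate 1.57 g

Scale factor relative to 1 L: 0.622.
sodium carbonate: 44.2 mmol/L × 105.99 g/mol × 0.622 L ÷ 1000 = 2.91 g
manganese chloride tetrahydrate: 0.126 mmol/L × 197.9 mg/mmol × 0.622 L = 15.51 mg
monosodium phosphate: 105 mmol/L × 119.98 g/mol × 0.622 L ÷ 1000 = 7.84 g
beef extract: 3.35 g/L × 0.622 L = 2.08 g
sodium citrate dihydrate: 2.52 g/L × 0.622 L = 1.57 g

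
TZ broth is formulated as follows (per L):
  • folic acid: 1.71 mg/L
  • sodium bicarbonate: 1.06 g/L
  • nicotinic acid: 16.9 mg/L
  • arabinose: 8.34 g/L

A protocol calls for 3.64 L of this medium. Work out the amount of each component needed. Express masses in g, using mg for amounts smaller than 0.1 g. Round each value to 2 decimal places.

Working volume: 3.64 L.
folic acid: 1.71 mg/L × 3.64 L = 6.22 mg
sodium bicarbonate: 1.06 g/L × 3.64 L = 3.86 g
nicotinic acid: 16.9 mg/L × 3.64 L = 61.52 mg
arabinose: 8.34 g/L × 3.64 L = 30.36 g

folic acid 6.22 mg; sodium bicarbonate 3.86 g; nicotinic acid 61.52 mg; arabinose 30.36 g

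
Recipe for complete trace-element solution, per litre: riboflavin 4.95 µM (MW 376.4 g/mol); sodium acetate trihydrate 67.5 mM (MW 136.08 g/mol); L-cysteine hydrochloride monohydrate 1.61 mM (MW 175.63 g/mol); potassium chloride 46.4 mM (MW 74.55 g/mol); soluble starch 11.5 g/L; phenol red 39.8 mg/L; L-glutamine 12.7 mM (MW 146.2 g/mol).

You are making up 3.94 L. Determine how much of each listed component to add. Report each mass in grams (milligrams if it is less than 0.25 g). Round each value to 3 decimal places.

Scale factor relative to 1 L: 3.94.
riboflavin: 4.95 µmol/L × 376.4 g/mol × 3.94 L ÷ 1000 = 7.341 mg
sodium acetate trihydrate: 67.5 mmol/L × 136.08 g/mol × 3.94 L ÷ 1000 = 36.190 g
L-cysteine hydrochloride monohydrate: 1.61 mmol/L × 175.63 g/mol × 3.94 L ÷ 1000 = 1.114 g
potassium chloride: 46.4 mmol/L × 74.55 g/mol × 3.94 L ÷ 1000 = 13.629 g
soluble starch: 11.5 g/L × 3.94 L = 45.310 g
phenol red: 39.8 mg/L × 3.94 L = 156.812 mg
L-glutamine: 12.7 mmol/L × 146.2 g/mol × 3.94 L ÷ 1000 = 7.316 g

riboflavin 7.341 mg; sodium acetate trihydrate 36.190 g; L-cysteine hydrochloride monohydrate 1.114 g; potassium chloride 13.629 g; soluble starch 45.310 g; phenol red 156.812 mg; L-glutamine 7.316 g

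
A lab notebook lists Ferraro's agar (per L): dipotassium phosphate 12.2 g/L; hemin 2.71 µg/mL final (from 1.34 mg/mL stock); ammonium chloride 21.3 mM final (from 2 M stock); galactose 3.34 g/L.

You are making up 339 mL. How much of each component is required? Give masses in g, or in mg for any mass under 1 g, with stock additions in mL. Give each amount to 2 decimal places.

dipotassium phosphate 4.14 g; hemin 0.69 mL; ammonium chloride 3.61 mL; galactose 1.13 g

Scale factor relative to 1 L: 0.339.
dipotassium phosphate: 12.2 g/L × 0.339 L = 4.14 g
hemin: dilute stock: 2.71 µg/mL × 339 mL ÷ 1340 µg/mL = 0.69 mL
ammonium chloride: V = C2·V2/C1 = 21.3 mM × 339 mL ÷ 2000 mM = 3.61 mL
galactose: 3.34 g/L × 0.339 L = 1.13 g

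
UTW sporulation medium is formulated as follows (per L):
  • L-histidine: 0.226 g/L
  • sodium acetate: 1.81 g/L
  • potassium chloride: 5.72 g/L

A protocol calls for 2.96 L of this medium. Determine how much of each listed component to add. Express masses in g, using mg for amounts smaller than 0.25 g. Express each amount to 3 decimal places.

Working volume: 2.96 L.
L-histidine: 0.226 g/L × 2.96 L = 0.669 g
sodium acetate: 1.81 g/L × 2.96 L = 5.358 g
potassium chloride: 5.72 g/L × 2.96 L = 16.931 g

L-histidine 0.669 g; sodium acetate 5.358 g; potassium chloride 16.931 g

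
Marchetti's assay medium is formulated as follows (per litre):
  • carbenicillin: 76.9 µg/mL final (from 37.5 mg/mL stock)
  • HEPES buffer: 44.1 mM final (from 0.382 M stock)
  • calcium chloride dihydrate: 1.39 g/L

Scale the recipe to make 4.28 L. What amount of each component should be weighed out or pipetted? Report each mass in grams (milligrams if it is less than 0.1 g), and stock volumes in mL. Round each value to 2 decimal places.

Scale factor relative to 1 L: 4.28.
carbenicillin: C1V1 = C2V2 → 76.9 µg/mL × 4280 mL ÷ 37500 µg/mL = 8.78 mL
HEPES buffer: V = C2·V2/C1 = 44.1 mM × 4280 mL ÷ 382 mM = 494.10 mL
calcium chloride dihydrate: 1.39 g/L × 4.28 L = 5.95 g

carbenicillin 8.78 mL; HEPES buffer 494.10 mL; calcium chloride dihydrate 5.95 g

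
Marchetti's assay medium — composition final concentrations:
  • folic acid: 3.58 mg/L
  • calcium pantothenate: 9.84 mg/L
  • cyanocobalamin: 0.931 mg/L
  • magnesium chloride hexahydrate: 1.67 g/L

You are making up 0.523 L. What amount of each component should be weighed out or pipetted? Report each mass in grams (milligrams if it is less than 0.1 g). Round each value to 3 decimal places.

Scale factor relative to 1 L: 0.523.
folic acid: 3.58 mg/L × 0.523 L = 1.872 mg
calcium pantothenate: 9.84 mg/L × 0.523 L = 5.146 mg
cyanocobalamin: 0.931 mg/L × 0.523 L = 0.487 mg
magnesium chloride hexahydrate: 1.67 g/L × 0.523 L = 0.873 g

folic acid 1.872 mg; calcium pantothenate 5.146 mg; cyanocobalamin 0.487 mg; magnesium chloride hexahydrate 0.873 g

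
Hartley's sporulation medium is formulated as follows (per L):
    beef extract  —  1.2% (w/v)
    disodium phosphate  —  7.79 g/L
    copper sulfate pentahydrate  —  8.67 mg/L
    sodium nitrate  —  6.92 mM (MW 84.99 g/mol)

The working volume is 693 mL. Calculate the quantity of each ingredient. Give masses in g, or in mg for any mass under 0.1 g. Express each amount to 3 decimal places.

Scale factor relative to 1 L: 0.693.
beef extract: 1.2 g per 100 mL × 693 mL ÷ 100 = 8.316 g
disodium phosphate: 7.79 g/L × 0.693 L = 5.398 g
copper sulfate pentahydrate: 8.67 mg/L × 0.693 L = 6.008 mg
sodium nitrate: 6.92 mmol/L × 84.99 g/mol × 0.693 L ÷ 1000 = 0.408 g

beef extract 8.316 g; disodium phosphate 5.398 g; copper sulfate pentahydrate 6.008 mg; sodium nitrate 0.408 g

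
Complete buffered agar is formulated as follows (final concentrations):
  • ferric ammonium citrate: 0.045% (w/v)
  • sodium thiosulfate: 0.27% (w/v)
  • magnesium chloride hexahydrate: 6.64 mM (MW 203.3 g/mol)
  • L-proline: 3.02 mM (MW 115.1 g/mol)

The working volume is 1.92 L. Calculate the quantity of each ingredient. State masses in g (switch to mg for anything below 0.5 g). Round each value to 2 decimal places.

Scale factor relative to 1 L: 1.92.
ferric ammonium citrate: 0.045 g per 100 mL × 1920 mL ÷ 100 = 0.86 g
sodium thiosulfate: 0.27 g per 100 mL × 1920 mL ÷ 100 = 5.18 g
magnesium chloride hexahydrate: 6.64 mmol/L × 203.3 g/mol × 1.92 L ÷ 1000 = 2.59 g
L-proline: 3.02 mmol/L × 115.1 g/mol × 1.92 L ÷ 1000 = 0.67 g

ferric ammonium citrate 0.86 g; sodium thiosulfate 5.18 g; magnesium chloride hexahydrate 2.59 g; L-proline 0.67 g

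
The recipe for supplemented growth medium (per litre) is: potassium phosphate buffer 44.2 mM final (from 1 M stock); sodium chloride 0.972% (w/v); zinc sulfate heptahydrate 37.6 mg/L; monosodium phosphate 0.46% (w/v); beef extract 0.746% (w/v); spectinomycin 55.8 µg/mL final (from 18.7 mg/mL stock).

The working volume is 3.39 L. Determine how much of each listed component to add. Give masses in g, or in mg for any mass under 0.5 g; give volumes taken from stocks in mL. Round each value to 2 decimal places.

Scale factor relative to 1 L: 3.39.
potassium phosphate buffer: C1V1 = C2V2 → 44.2 mM × 3390 mL ÷ 1000 mM = 149.84 mL
sodium chloride: 0.972% w/v = 9.72 g/L → 9.72 × 3.39 L = 32.95 g
zinc sulfate heptahydrate: 37.6 mg/L × 3.39 L = 127.46 mg
monosodium phosphate: 0.46% w/v = 4.6 g/L → 4.6 × 3.39 L = 15.59 g
beef extract: 0.746% w/v = 7.46 g/L → 7.46 × 3.39 L = 25.29 g
spectinomycin: dilute stock: 55.8 µg/mL × 3390 mL ÷ 18700 µg/mL = 10.12 mL

potassium phosphate buffer 149.84 mL; sodium chloride 32.95 g; zinc sulfate heptahydrate 127.46 mg; monosodium phosphate 15.59 g; beef extract 25.29 g; spectinomycin 10.12 mL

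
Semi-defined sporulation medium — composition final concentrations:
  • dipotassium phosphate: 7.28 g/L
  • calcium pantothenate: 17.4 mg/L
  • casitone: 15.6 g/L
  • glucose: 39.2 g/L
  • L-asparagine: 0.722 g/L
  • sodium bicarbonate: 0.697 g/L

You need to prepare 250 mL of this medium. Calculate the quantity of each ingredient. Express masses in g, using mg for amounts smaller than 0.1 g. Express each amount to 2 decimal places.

dipotassium phosphate 1.82 g; calcium pantothenate 4.35 mg; casitone 3.90 g; glucose 9.80 g; L-asparagine 0.18 g; sodium bicarbonate 0.17 g

Target volume = 250 mL = 0.25 L.
dipotassium phosphate: 7.28 g/L × 0.25 L = 1.82 g
calcium pantothenate: 17.4 mg/L × 0.25 L = 4.35 mg
casitone: 15.6 g/L × 0.25 L = 3.90 g
glucose: 39.2 g/L × 0.25 L = 9.80 g
L-asparagine: 0.722 g/L × 0.25 L = 0.18 g
sodium bicarbonate: 0.697 g/L × 0.25 L = 0.17 g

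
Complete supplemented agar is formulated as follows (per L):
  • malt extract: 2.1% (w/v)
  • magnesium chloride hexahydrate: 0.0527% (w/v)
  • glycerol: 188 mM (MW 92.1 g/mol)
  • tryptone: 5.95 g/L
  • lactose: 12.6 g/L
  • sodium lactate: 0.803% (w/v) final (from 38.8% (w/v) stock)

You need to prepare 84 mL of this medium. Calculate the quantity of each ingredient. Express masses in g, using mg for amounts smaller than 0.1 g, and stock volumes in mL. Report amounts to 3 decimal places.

Working volume: 84 mL = 0.084 L.
malt extract: 2.1 g per 100 mL × 84 mL ÷ 100 = 1.764 g
magnesium chloride hexahydrate: 0.0527 g per 100 mL × 84 mL ÷ 100 = 0.044268 g = 44.268 mg
glycerol: 188 mmol/L × 92.1 g/mol × 0.084 L ÷ 1000 = 1.454 g
tryptone: 5.95 g/L × 0.084 L = 0.500 g
lactose: 12.6 g/L × 0.084 L = 1.058 g
sodium lactate: V = C2·V2/C1 = 0.803% ÷ 38.8% × 84 mL = 1.738 mL

malt extract 1.764 g; magnesium chloride hexahydrate 44.268 mg; glycerol 1.454 g; tryptone 0.500 g; lactose 1.058 g; sodium lactate 1.738 mL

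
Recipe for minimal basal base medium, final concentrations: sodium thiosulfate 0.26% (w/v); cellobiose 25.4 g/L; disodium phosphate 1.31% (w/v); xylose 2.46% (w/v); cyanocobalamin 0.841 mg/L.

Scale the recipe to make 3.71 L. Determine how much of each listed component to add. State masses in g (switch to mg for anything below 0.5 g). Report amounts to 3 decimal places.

Working volume: 3.71 L.
sodium thiosulfate: 0.26% w/v = 2.6 g/L → 2.6 × 3.71 L = 9.646 g
cellobiose: 25.4 g/L × 3.71 L = 94.234 g
disodium phosphate: 1.31 g per 100 mL × 3710 mL ÷ 100 = 48.601 g
xylose: 2.46% w/v = 24.6 g/L → 24.6 × 3.71 L = 91.266 g
cyanocobalamin: 0.841 mg/L × 3.71 L = 3.120 mg

sodium thiosulfate 9.646 g; cellobiose 94.234 g; disodium phosphate 48.601 g; xylose 91.266 g; cyanocobalamin 3.120 mg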